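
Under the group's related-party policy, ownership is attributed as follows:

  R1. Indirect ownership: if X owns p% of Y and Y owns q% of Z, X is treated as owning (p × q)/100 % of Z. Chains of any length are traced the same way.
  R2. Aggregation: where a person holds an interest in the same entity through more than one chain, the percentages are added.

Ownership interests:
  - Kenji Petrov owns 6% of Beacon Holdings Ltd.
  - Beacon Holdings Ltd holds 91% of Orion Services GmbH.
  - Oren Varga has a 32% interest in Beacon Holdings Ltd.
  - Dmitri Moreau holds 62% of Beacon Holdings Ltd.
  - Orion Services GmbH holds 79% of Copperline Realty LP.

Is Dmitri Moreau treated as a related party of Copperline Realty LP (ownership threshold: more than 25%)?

Chain via Beacon Holdings Ltd → Orion Services GmbH (R1): 62% × 91% × 79% = 44.5718% of Copperline Realty LP.
44.5718% exceeds the 25% threshold, so Dmitri is a related party to Copperline Realty LP.

Yes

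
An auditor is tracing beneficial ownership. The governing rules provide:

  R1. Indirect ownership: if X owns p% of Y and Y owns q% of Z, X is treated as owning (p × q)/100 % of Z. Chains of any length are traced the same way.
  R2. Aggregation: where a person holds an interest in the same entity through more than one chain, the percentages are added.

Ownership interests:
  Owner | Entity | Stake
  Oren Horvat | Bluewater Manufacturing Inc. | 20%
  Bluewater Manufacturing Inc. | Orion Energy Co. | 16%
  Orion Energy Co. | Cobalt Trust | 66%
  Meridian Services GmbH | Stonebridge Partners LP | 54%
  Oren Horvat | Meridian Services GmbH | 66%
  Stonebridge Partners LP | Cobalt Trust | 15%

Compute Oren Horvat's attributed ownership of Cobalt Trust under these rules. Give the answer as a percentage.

7.458%

Chain via Meridian Services GmbH → Stonebridge Partners LP (R1): 66% × 54% × 15% = 5.346% of Cobalt Trust.
Chain via Bluewater Manufacturing Inc. → Orion Energy Co. (R1): 20% × 16% × 66% = 2.112% of Cobalt Trust.
Aggregating (R2): 5.346% + 2.112% = 7.458%.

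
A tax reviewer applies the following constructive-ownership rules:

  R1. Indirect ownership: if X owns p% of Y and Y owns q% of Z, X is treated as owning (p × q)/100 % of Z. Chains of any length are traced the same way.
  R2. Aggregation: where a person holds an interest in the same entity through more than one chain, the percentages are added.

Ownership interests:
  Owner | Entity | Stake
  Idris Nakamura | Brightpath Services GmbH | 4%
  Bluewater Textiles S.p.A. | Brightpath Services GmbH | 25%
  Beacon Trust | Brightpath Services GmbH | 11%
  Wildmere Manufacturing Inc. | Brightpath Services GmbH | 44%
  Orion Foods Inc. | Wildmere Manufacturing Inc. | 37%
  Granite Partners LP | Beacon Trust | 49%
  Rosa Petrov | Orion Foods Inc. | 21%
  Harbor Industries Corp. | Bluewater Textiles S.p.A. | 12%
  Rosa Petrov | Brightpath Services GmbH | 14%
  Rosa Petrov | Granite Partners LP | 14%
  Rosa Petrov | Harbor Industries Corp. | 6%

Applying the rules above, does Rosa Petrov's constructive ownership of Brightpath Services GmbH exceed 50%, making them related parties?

Chain via Harbor Industries Corp. → Bluewater Textiles S.p.A. (R1): 6% × 12% × 25% = 0.18% of Brightpath Services GmbH.
Chain via Orion Foods Inc. → Wildmere Manufacturing Inc. (R1): 21% × 37% × 44% = 3.4188% of Brightpath Services GmbH.
Chain via Granite Partners LP → Beacon Trust (R1): 14% × 49% × 11% = 0.7546% of Brightpath Services GmbH.
Direct interest in Brightpath Services GmbH: 14%.
Aggregating (R2): 0.18% + 3.4188% + 0.7546% + 14% = 18.3534%.
18.3534% does not exceed the 50% threshold, so Rosa is not a related party to Brightpath Services GmbH.

No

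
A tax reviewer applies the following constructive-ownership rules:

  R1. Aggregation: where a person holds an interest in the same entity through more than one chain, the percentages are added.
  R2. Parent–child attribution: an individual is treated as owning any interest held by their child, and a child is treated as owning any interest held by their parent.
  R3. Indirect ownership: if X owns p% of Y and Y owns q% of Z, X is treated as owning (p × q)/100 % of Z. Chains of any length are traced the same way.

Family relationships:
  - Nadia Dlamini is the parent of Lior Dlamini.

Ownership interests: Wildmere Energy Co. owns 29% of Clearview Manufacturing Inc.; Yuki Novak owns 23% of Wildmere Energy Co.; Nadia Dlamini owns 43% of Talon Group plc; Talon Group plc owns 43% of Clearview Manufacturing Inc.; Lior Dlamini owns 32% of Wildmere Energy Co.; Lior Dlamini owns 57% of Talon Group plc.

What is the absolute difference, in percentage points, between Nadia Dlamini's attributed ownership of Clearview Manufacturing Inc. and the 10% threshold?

By parent–child attribution (R2), Nadia Dlamini is treated as also owning Lior Dlamini's interest in Talon Group plc, giving 43% + 57% = 100%.
By parent–child attribution (R2), Nadia Dlamini is treated as owning Lior Dlamini's 32% interest in Wildmere Energy Co.
Chain via Talon Group plc (R3): 100% × 43% = 43% of Clearview Manufacturing Inc.
Chain via Wildmere Energy Co. (R3): 32% × 29% = 9.28% of Clearview Manufacturing Inc.
Aggregating (R1): 43% + 9.28% = 52.28%.
52.28% exceeds the 10% threshold by 42.28 percentage points.

42.28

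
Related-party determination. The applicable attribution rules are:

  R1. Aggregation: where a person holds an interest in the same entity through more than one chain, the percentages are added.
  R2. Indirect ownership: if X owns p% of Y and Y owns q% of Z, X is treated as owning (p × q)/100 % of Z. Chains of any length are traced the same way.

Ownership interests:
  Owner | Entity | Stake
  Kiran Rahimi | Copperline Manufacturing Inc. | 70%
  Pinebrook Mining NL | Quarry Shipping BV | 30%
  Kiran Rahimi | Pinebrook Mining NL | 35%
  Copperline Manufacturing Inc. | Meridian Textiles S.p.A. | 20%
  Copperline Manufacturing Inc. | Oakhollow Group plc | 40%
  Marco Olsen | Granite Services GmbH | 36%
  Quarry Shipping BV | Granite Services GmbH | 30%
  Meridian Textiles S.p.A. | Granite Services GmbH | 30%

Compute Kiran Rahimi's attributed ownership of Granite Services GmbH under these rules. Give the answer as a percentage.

Chain via Copperline Manufacturing Inc. → Meridian Textiles S.p.A. (R2): 70% × 20% × 30% = 4.2% of Granite Services GmbH.
Chain via Pinebrook Mining NL → Quarry Shipping BV (R2): 35% × 30% × 30% = 3.15% of Granite Services GmbH.
Aggregating (R1): 4.2% + 3.15% = 7.35%.

7.35%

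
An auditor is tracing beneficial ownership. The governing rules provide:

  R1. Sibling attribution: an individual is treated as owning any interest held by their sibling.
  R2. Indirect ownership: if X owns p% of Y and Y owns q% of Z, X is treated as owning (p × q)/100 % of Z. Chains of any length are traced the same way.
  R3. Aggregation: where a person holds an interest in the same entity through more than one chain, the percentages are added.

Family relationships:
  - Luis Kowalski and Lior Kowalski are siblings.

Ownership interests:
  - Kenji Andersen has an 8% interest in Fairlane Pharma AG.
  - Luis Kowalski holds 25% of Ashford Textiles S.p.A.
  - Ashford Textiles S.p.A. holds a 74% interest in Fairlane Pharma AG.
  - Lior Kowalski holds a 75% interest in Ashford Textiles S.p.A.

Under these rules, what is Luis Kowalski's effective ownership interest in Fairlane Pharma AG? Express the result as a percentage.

By sibling attribution (R1), Luis Kowalski is treated as also owning Lior Kowalski's interest in Ashford Textiles S.p.A, giving 25% + 75% = 100%.
Chain via Ashford Textiles S.p.A. (R2): 100% × 74% = 74% of Fairlane Pharma AG.

74%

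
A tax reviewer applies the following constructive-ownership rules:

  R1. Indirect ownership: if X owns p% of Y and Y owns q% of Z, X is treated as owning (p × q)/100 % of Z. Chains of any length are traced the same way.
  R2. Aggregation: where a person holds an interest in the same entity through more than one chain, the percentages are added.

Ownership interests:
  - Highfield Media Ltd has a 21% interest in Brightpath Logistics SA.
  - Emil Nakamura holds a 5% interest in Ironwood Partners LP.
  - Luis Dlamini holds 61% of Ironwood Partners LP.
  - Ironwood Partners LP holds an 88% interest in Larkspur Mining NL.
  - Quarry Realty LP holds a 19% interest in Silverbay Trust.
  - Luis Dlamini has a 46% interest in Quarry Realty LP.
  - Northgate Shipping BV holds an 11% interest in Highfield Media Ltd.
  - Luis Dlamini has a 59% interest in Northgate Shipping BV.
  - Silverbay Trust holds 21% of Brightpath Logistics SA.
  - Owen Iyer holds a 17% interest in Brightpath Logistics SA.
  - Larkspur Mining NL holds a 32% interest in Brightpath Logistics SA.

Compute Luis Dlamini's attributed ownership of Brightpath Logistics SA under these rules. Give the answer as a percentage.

20.3759%

Chain via Northgate Shipping BV → Highfield Media Ltd (R1): 59% × 11% × 21% = 1.3629% of Brightpath Logistics SA.
Chain via Ironwood Partners LP → Larkspur Mining NL (R1): 61% × 88% × 32% = 17.1776% of Brightpath Logistics SA.
Chain via Quarry Realty LP → Silverbay Trust (R1): 46% × 19% × 21% = 1.8354% of Brightpath Logistics SA.
Aggregating (R2): 1.3629% + 17.1776% + 1.8354% = 20.3759%.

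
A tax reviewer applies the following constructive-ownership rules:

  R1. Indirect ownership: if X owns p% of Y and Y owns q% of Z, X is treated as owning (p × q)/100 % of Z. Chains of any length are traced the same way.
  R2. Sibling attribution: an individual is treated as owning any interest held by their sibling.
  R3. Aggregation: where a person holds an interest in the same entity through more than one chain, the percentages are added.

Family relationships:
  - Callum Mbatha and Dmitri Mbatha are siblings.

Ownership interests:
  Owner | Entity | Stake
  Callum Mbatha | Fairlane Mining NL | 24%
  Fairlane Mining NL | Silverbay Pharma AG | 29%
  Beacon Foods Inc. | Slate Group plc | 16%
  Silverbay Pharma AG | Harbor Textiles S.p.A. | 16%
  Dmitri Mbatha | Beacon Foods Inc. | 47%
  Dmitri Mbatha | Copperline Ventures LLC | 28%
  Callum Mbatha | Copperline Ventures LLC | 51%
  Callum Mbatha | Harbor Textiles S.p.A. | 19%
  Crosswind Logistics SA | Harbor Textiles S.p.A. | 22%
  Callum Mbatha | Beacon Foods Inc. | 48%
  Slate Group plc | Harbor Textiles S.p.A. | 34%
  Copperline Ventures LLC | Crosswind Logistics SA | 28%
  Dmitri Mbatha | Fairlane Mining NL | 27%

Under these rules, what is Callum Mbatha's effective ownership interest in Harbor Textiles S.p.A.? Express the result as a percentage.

31.4008%

By sibling attribution (R2), Callum Mbatha is treated as also owning Dmitri Mbatha's interest in Fairlane Mining NL, giving 24% + 27% = 51%.
By sibling attribution (R2), Callum Mbatha is treated as also owning Dmitri Mbatha's interest in Copperline Ventures LLC, giving 51% + 28% = 79%.
By sibling attribution (R2), Callum Mbatha is treated as also owning Dmitri Mbatha's interest in Beacon Foods Inc, giving 48% + 47% = 95%.
Chain via Fairlane Mining NL → Silverbay Pharma AG (R1): 51% × 29% × 16% = 2.3664% of Harbor Textiles S.p.A.
Chain via Copperline Ventures LLC → Crosswind Logistics SA (R1): 79% × 28% × 22% = 4.8664% of Harbor Textiles S.p.A.
Chain via Beacon Foods Inc. → Slate Group plc (R1): 95% × 16% × 34% = 5.168% of Harbor Textiles S.p.A.
Direct interest in Harbor Textiles S.p.A: 19%.
Aggregating (R3): 2.3664% + 4.8664% + 5.168% + 19% = 31.4008%.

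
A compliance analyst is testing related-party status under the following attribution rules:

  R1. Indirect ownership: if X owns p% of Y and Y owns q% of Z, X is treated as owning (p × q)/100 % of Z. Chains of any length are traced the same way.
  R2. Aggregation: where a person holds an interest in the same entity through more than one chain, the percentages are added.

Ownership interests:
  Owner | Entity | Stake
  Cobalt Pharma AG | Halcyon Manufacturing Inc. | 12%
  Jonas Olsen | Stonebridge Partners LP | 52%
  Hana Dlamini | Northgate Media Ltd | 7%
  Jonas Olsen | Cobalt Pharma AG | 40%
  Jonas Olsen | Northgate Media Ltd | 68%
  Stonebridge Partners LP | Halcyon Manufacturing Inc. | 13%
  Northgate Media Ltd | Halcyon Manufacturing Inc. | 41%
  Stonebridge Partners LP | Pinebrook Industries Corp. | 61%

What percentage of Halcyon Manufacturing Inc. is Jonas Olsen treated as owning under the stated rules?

39.44%

Chain via Northgate Media Ltd (R1): 68% × 41% = 27.88% of Halcyon Manufacturing Inc.
Chain via Cobalt Pharma AG (R1): 40% × 12% = 4.8% of Halcyon Manufacturing Inc.
Chain via Stonebridge Partners LP (R1): 52% × 13% = 6.76% of Halcyon Manufacturing Inc.
Aggregating (R2): 27.88% + 4.8% + 6.76% = 39.44%.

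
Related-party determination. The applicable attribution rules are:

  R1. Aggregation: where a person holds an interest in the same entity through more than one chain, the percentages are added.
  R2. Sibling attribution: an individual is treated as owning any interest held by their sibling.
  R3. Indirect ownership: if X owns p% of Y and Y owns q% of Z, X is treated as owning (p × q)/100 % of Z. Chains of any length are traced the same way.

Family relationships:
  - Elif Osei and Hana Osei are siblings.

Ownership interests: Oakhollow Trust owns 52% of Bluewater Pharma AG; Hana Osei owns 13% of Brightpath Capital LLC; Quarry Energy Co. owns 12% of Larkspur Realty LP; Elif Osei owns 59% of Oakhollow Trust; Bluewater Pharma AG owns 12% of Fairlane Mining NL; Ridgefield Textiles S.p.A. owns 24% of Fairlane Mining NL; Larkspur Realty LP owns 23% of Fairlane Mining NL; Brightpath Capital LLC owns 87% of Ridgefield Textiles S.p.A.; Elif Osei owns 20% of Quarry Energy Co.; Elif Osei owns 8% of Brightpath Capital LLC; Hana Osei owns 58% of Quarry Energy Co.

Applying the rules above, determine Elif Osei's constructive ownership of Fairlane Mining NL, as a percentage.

By sibling attribution (R2), Elif Osei is treated as also owning Hana Osei's interest in Quarry Energy Co, giving 20% + 58% = 78%.
By sibling attribution (R2), Elif Osei is treated as also owning Hana Osei's interest in Brightpath Capital LLC, giving 8% + 13% = 21%.
Chain via Quarry Energy Co. → Larkspur Realty LP (R3): 78% × 12% × 23% = 2.1528% of Fairlane Mining NL.
Chain via Brightpath Capital LLC → Ridgefield Textiles S.p.A. (R3): 21% × 87% × 24% = 4.3848% of Fairlane Mining NL.
Chain via Oakhollow Trust → Bluewater Pharma AG (R3): 59% × 52% × 12% = 3.6816% of Fairlane Mining NL.
Aggregating (R1): 2.1528% + 4.3848% + 3.6816% = 10.2192%.

10.2192%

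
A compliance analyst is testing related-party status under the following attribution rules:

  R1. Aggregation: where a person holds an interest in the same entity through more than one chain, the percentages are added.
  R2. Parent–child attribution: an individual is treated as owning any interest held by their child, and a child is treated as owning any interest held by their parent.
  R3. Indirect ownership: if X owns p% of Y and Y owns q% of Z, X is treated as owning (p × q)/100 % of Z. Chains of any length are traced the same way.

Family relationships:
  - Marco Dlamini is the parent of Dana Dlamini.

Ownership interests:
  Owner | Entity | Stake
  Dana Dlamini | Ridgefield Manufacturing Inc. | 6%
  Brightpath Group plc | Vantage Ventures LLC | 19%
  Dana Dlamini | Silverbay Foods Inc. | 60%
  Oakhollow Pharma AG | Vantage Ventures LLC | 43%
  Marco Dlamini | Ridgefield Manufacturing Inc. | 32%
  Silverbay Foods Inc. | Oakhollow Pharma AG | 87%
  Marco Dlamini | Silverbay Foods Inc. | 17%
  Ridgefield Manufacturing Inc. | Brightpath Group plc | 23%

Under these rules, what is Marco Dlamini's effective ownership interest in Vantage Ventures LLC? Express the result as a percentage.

By parent–child attribution (R2), Marco Dlamini is treated as also owning Dana Dlamini's interest in Ridgefield Manufacturing Inc, giving 32% + 6% = 38%.
By parent–child attribution (R2), Marco Dlamini is treated as also owning Dana Dlamini's interest in Silverbay Foods Inc, giving 17% + 60% = 77%.
Chain via Ridgefield Manufacturing Inc. → Brightpath Group plc (R3): 38% × 23% × 19% = 1.6606% of Vantage Ventures LLC.
Chain via Silverbay Foods Inc. → Oakhollow Pharma AG (R3): 77% × 87% × 43% = 28.8057% of Vantage Ventures LLC.
Aggregating (R1): 1.6606% + 28.8057% = 30.4663%.

30.4663%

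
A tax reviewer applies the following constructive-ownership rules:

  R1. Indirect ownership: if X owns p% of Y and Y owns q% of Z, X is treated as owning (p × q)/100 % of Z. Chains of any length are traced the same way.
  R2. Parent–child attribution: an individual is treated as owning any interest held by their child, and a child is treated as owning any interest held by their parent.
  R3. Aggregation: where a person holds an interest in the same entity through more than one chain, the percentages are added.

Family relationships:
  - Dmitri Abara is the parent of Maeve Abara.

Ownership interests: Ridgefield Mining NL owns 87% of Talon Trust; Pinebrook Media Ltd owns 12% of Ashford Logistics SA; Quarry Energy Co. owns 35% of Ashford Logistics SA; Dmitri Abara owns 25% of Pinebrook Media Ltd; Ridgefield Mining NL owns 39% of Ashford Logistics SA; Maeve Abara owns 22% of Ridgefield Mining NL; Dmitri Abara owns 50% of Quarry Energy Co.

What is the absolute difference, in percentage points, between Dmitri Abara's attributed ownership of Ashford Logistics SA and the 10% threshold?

19.08

By parent–child attribution (R2), Dmitri Abara is treated as owning Maeve Abara's 22% interest in Ridgefield Mining NL.
Chain via Quarry Energy Co. (R1): 50% × 35% = 17.5% of Ashford Logistics SA.
Chain via Pinebrook Media Ltd (R1): 25% × 12% = 3% of Ashford Logistics SA.
Chain via Ridgefield Mining NL (R1): 22% × 39% = 8.58% of Ashford Logistics SA.
Aggregating (R3): 17.5% + 3% + 8.58% = 29.08%.
29.08% exceeds the 10% threshold by 19.08 percentage points.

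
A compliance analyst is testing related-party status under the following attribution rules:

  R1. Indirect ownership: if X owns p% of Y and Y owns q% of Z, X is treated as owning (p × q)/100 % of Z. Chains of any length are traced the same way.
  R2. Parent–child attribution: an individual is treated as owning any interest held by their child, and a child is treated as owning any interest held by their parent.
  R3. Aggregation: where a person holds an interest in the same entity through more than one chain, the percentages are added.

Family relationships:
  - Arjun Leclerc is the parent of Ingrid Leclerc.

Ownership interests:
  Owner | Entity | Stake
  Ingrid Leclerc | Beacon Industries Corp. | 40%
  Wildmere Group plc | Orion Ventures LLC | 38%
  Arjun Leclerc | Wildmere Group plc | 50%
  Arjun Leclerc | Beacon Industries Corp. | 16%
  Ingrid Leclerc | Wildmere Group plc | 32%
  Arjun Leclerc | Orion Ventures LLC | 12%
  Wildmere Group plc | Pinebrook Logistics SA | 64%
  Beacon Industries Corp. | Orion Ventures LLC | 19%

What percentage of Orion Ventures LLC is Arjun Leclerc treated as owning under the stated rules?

By parent–child attribution (R2), Arjun Leclerc is treated as also owning Ingrid Leclerc's interest in Wildmere Group plc, giving 50% + 32% = 82%.
By parent–child attribution (R2), Arjun Leclerc is treated as also owning Ingrid Leclerc's interest in Beacon Industries Corp, giving 16% + 40% = 56%.
Chain via Wildmere Group plc (R1): 82% × 38% = 31.16% of Orion Ventures LLC.
Chain via Beacon Industries Corp. (R1): 56% × 19% = 10.64% of Orion Ventures LLC.
Direct interest in Orion Ventures LLC: 12%.
Aggregating (R3): 31.16% + 10.64% + 12% = 53.8%.

53.8%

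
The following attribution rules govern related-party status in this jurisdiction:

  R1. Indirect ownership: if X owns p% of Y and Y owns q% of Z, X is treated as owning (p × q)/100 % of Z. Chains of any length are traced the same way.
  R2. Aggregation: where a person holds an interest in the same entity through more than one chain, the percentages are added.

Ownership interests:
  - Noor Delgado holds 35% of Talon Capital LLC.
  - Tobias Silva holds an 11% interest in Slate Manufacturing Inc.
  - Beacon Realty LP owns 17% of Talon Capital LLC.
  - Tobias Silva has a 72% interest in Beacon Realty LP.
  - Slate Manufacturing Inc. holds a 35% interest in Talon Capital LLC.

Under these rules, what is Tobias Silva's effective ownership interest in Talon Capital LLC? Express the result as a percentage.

Chain via Slate Manufacturing Inc. (R1): 11% × 35% = 3.85% of Talon Capital LLC.
Chain via Beacon Realty LP (R1): 72% × 17% = 12.24% of Talon Capital LLC.
Aggregating (R2): 3.85% + 12.24% = 16.09%.

16.09%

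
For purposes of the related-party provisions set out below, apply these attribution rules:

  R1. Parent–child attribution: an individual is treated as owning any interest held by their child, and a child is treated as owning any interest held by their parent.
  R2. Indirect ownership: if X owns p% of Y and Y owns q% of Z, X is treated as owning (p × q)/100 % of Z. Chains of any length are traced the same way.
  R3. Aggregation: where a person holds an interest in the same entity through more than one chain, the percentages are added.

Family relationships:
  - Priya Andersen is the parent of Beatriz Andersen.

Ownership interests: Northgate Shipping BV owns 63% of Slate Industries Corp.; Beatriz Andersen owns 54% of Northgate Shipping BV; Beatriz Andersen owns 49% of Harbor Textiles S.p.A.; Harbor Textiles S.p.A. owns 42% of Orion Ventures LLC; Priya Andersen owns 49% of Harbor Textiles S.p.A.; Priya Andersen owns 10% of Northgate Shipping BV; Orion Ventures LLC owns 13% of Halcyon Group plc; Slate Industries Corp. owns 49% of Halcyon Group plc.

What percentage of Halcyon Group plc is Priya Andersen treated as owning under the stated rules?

25.1076%

By parent–child attribution (R1), Priya Andersen is treated as also owning Beatriz Andersen's interest in Harbor Textiles S.p.A, giving 49% + 49% = 98%.
By parent–child attribution (R1), Priya Andersen is treated as also owning Beatriz Andersen's interest in Northgate Shipping BV, giving 10% + 54% = 64%.
Chain via Harbor Textiles S.p.A. → Orion Ventures LLC (R2): 98% × 42% × 13% = 5.3508% of Halcyon Group plc.
Chain via Northgate Shipping BV → Slate Industries Corp. (R2): 64% × 63% × 49% = 19.7568% of Halcyon Group plc.
Aggregating (R3): 5.3508% + 19.7568% = 25.1076%.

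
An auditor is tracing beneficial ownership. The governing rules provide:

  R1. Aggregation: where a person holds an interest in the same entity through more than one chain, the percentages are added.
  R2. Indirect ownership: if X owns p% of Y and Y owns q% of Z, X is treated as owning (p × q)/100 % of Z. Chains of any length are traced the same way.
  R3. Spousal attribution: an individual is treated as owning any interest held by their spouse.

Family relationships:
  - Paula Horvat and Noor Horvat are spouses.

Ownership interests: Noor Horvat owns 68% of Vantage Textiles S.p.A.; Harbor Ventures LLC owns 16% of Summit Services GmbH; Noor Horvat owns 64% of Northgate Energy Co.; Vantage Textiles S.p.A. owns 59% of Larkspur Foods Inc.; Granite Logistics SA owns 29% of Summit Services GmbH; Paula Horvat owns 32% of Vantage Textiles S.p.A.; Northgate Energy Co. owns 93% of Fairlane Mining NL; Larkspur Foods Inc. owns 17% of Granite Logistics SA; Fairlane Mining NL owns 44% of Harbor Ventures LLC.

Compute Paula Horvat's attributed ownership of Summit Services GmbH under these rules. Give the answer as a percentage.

7.098908%

By spousal attribution (R3), Paula Horvat is treated as also owning Noor Horvat's interest in Vantage Textiles S.p.A, giving 32% + 68% = 100%.
By spousal attribution (R3), Paula Horvat is treated as owning Noor Horvat's 64% interest in Northgate Energy Co.
Chain via Vantage Textiles S.p.A. → Larkspur Foods Inc. → Granite Logistics SA (R2): 100% × 59% × 17% × 29% = 2.9087% of Summit Services GmbH.
Chain via Northgate Energy Co. → Fairlane Mining NL → Harbor Ventures LLC (R2): 64% × 93% × 44% × 16% = 4.190208% of Summit Services GmbH.
Aggregating (R1): 2.9087% + 4.190208% = 7.098908%.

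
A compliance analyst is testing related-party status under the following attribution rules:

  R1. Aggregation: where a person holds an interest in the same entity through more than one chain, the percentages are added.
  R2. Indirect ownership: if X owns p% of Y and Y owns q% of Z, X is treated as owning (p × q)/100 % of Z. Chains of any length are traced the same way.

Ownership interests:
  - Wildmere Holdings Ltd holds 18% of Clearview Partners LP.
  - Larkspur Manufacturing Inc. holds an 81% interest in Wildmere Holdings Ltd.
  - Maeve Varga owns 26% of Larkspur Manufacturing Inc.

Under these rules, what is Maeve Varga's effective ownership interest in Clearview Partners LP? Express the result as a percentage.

3.7908%

Chain via Larkspur Manufacturing Inc. → Wildmere Holdings Ltd (R2): 26% × 81% × 18% = 3.7908% of Clearview Partners LP.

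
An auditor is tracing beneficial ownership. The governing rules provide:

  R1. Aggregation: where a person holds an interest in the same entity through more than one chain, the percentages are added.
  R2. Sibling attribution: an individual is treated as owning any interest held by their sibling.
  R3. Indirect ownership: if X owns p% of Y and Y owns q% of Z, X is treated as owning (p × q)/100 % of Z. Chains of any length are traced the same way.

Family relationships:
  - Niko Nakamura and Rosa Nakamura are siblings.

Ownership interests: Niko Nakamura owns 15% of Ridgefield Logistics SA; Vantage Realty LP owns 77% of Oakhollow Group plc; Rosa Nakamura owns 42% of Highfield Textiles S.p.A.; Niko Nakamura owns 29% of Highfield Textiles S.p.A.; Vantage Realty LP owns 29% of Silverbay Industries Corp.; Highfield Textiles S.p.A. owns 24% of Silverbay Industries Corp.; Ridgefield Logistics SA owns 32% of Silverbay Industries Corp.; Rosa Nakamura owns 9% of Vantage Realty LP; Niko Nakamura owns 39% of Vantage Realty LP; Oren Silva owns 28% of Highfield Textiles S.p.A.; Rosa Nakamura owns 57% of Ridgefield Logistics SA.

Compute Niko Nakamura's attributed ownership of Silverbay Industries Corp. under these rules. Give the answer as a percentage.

By sibling attribution (R2), Niko Nakamura is treated as also owning Rosa Nakamura's interest in Highfield Textiles S.p.A, giving 29% + 42% = 71%.
By sibling attribution (R2), Niko Nakamura is treated as also owning Rosa Nakamura's interest in Ridgefield Logistics SA, giving 15% + 57% = 72%.
By sibling attribution (R2), Niko Nakamura is treated as also owning Rosa Nakamura's interest in Vantage Realty LP, giving 39% + 9% = 48%.
Chain via Highfield Textiles S.p.A. (R3): 71% × 24% = 17.04% of Silverbay Industries Corp.
Chain via Ridgefield Logistics SA (R3): 72% × 32% = 23.04% of Silverbay Industries Corp.
Chain via Vantage Realty LP (R3): 48% × 29% = 13.92% of Silverbay Industries Corp.
Aggregating (R1): 17.04% + 23.04% + 13.92% = 54%.

54%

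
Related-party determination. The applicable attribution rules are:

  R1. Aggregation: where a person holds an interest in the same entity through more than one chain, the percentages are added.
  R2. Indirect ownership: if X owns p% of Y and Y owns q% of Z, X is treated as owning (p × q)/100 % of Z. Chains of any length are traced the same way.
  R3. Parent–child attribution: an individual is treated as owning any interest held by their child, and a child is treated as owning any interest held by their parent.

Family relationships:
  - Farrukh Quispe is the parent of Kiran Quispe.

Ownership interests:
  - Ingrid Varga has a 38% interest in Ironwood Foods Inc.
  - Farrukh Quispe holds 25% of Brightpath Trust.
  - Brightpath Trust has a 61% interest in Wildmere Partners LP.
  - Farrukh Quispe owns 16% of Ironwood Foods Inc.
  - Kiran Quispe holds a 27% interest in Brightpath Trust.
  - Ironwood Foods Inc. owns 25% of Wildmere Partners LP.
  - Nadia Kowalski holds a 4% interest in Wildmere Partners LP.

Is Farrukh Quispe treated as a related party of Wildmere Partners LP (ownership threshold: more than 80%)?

By parent–child attribution (R3), Farrukh Quispe is treated as also owning Kiran Quispe's interest in Brightpath Trust, giving 25% + 27% = 52%.
Chain via Brightpath Trust (R2): 52% × 61% = 31.72% of Wildmere Partners LP.
Chain via Ironwood Foods Inc. (R2): 16% × 25% = 4% of Wildmere Partners LP.
Aggregating (R1): 31.72% + 4% = 35.72%.
35.72% does not exceed the 80% threshold, so Farrukh is not a related party to Wildmere Partners LP.

No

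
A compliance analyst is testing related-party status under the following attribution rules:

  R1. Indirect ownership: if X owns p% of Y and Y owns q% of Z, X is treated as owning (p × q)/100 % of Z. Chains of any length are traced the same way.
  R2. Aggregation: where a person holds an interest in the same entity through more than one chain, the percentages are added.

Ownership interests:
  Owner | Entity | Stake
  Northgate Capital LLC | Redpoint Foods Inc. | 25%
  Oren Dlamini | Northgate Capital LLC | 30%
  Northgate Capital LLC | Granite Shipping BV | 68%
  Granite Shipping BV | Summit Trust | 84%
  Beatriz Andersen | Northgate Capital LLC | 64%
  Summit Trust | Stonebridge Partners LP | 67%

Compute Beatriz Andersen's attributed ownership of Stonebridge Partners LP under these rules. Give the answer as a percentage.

Chain via Northgate Capital LLC → Granite Shipping BV → Summit Trust (R1): 64% × 68% × 84% × 67% = 24.493056% of Stonebridge Partners LP.

24.493056%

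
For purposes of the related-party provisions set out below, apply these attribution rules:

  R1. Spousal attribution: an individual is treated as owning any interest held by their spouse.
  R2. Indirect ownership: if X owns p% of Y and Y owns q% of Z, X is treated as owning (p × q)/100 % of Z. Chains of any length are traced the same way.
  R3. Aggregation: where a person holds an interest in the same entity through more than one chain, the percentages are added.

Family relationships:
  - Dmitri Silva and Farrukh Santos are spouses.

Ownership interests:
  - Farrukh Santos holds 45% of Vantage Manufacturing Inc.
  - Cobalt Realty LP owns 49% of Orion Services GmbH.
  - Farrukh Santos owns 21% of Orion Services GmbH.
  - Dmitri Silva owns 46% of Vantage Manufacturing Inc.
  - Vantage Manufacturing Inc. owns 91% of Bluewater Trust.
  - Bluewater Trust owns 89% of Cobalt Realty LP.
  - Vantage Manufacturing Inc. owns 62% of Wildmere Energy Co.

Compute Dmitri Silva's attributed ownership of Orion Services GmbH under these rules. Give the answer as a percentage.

57.113441%

By spousal attribution (R1), Dmitri Silva is treated as also owning Farrukh Santos's interest in Vantage Manufacturing Inc, giving 46% + 45% = 91%.
By spousal attribution (R1), Dmitri Silva is treated as owning Farrukh Santos's 21% interest in Orion Services GmbH.
Chain via Vantage Manufacturing Inc. → Bluewater Trust → Cobalt Realty LP (R2): 91% × 91% × 89% × 49% = 36.113441% of Orion Services GmbH.
Direct interest in Orion Services GmbH: 21%.
Aggregating (R3): 36.113441% + 21% = 57.113441%.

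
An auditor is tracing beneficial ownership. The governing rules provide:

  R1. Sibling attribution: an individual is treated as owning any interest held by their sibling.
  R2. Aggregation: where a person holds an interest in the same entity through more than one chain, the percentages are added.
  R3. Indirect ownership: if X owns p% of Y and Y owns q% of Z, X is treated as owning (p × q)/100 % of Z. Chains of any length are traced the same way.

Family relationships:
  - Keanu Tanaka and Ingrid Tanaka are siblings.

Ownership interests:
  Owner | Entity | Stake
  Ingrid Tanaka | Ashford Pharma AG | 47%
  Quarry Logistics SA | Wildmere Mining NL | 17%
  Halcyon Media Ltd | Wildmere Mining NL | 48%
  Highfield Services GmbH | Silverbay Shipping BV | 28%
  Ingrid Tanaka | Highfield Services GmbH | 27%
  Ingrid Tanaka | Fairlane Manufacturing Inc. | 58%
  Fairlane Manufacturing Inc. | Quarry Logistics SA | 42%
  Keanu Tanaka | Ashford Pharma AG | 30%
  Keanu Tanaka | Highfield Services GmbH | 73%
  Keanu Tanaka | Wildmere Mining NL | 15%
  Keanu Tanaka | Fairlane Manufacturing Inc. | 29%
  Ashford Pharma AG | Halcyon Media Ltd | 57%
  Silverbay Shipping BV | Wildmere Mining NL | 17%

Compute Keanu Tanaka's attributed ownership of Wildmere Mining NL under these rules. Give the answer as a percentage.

47.039%

By sibling attribution (R1), Keanu Tanaka is treated as also owning Ingrid Tanaka's interest in Ashford Pharma AG, giving 30% + 47% = 77%.
By sibling attribution (R1), Keanu Tanaka is treated as also owning Ingrid Tanaka's interest in Highfield Services GmbH, giving 73% + 27% = 100%.
By sibling attribution (R1), Keanu Tanaka is treated as also owning Ingrid Tanaka's interest in Fairlane Manufacturing Inc, giving 29% + 58% = 87%.
Chain via Ashford Pharma AG → Halcyon Media Ltd (R3): 77% × 57% × 48% = 21.0672% of Wildmere Mining NL.
Chain via Highfield Services GmbH → Silverbay Shipping BV (R3): 100% × 28% × 17% = 4.76% of Wildmere Mining NL.
Chain via Fairlane Manufacturing Inc. → Quarry Logistics SA (R3): 87% × 42% × 17% = 6.2118% of Wildmere Mining NL.
Direct interest in Wildmere Mining NL: 15%.
Aggregating (R2): 21.0672% + 4.76% + 6.2118% + 15% = 47.039%.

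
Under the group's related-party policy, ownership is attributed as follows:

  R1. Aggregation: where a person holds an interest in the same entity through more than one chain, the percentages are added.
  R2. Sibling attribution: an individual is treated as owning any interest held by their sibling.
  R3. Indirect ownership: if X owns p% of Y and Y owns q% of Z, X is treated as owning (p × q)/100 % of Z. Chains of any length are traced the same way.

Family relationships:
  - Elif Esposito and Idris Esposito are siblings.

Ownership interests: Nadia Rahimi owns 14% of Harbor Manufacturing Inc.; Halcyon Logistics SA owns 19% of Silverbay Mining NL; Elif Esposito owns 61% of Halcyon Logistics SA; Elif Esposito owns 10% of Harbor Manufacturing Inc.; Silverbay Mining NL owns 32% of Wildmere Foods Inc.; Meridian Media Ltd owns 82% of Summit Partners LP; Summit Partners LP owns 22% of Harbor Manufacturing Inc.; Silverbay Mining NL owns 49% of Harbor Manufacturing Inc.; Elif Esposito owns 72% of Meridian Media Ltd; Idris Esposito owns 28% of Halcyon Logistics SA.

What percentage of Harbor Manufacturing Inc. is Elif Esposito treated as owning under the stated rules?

31.2747%

By sibling attribution (R2), Elif Esposito is treated as also owning Idris Esposito's interest in Halcyon Logistics SA, giving 61% + 28% = 89%.
Chain via Halcyon Logistics SA → Silverbay Mining NL (R3): 89% × 19% × 49% = 8.2859% of Harbor Manufacturing Inc.
Chain via Meridian Media Ltd → Summit Partners LP (R3): 72% × 82% × 22% = 12.9888% of Harbor Manufacturing Inc.
Direct interest in Harbor Manufacturing Inc: 10%.
Aggregating (R1): 8.2859% + 12.9888% + 10% = 31.2747%.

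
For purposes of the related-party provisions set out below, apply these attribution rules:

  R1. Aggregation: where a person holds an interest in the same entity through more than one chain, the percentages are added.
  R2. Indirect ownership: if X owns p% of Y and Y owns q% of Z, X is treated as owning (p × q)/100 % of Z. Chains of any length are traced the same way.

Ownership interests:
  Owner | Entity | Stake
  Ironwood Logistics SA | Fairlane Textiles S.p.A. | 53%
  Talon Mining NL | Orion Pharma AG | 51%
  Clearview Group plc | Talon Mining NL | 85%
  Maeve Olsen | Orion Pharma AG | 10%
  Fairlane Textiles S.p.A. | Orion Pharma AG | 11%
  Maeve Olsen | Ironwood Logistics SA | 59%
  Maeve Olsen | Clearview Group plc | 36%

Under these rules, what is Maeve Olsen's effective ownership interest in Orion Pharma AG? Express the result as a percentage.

29.0457%

Chain via Ironwood Logistics SA → Fairlane Textiles S.p.A. (R2): 59% × 53% × 11% = 3.4397% of Orion Pharma AG.
Chain via Clearview Group plc → Talon Mining NL (R2): 36% × 85% × 51% = 15.606% of Orion Pharma AG.
Direct interest in Orion Pharma AG: 10%.
Aggregating (R1): 3.4397% + 15.606% + 10% = 29.0457%.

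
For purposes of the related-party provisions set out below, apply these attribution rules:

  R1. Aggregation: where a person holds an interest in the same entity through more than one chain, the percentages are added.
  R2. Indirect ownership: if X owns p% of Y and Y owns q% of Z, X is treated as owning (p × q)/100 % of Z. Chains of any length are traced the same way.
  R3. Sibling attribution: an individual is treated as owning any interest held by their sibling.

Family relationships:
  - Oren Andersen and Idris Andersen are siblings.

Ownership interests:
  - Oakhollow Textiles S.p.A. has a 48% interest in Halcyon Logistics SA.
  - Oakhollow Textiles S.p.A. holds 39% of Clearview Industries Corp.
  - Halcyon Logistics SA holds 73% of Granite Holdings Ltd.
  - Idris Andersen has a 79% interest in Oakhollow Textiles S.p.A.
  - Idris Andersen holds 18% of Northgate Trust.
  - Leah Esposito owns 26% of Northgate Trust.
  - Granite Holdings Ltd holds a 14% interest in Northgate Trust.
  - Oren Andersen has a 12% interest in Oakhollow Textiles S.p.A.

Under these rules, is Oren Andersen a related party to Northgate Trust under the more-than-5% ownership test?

Yes

By sibling attribution (R3), Oren Andersen is treated as also owning Idris Andersen's interest in Oakhollow Textiles S.p.A, giving 12% + 79% = 91%.
By sibling attribution (R3), Oren Andersen is treated as owning Idris Andersen's 18% interest in Northgate Trust.
Chain via Oakhollow Textiles S.p.A. → Halcyon Logistics SA → Granite Holdings Ltd (R2): 91% × 48% × 73% × 14% = 4.464096% of Northgate Trust.
Direct interest in Northgate Trust: 18%.
Aggregating (R1): 4.464096% + 18% = 22.464096%.
22.464096% exceeds the 5% threshold, so Oren is a related party to Northgate Trust.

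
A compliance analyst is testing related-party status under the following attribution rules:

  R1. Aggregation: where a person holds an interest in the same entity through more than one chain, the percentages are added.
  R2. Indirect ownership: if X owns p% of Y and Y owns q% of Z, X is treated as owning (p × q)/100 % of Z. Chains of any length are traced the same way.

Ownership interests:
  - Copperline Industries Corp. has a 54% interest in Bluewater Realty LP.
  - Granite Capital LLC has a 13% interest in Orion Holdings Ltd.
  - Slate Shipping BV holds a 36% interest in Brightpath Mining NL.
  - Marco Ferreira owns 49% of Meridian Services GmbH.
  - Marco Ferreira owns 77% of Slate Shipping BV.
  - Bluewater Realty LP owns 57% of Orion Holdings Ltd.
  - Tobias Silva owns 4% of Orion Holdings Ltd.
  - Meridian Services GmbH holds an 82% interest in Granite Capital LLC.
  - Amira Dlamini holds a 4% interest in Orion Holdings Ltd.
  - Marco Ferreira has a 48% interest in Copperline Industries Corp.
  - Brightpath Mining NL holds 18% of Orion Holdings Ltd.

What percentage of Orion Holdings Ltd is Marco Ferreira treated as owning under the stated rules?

24.9874%

Chain via Copperline Industries Corp. → Bluewater Realty LP (R2): 48% × 54% × 57% = 14.7744% of Orion Holdings Ltd.
Chain via Meridian Services GmbH → Granite Capital LLC (R2): 49% × 82% × 13% = 5.2234% of Orion Holdings Ltd.
Chain via Slate Shipping BV → Brightpath Mining NL (R2): 77% × 36% × 18% = 4.9896% of Orion Holdings Ltd.
Aggregating (R1): 14.7744% + 5.2234% + 4.9896% = 24.9874%.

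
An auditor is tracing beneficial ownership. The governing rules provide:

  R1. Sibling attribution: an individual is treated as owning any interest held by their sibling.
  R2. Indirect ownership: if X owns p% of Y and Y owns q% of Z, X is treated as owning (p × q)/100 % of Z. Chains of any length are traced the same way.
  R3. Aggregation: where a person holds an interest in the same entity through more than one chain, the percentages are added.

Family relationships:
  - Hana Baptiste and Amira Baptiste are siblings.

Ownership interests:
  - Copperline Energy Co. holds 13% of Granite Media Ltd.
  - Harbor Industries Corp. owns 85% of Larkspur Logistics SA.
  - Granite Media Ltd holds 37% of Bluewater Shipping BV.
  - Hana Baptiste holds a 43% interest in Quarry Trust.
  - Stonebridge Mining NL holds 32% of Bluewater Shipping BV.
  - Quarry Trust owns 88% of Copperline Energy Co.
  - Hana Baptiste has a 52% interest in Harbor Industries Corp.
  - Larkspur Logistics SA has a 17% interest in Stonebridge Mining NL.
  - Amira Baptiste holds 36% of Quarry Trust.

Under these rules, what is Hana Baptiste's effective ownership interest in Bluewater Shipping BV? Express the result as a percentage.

By sibling attribution (R1), Hana Baptiste is treated as also owning Amira Baptiste's interest in Quarry Trust, giving 43% + 36% = 79%.
Chain via Harbor Industries Corp. → Larkspur Logistics SA → Stonebridge Mining NL (R2): 52% × 85% × 17% × 32% = 2.40448% of Bluewater Shipping BV.
Chain via Quarry Trust → Copperline Energy Co. → Granite Media Ltd (R2): 79% × 88% × 13% × 37% = 3.343912% of Bluewater Shipping BV.
Aggregating (R3): 2.40448% + 3.343912% = 5.748392%.

5.748392%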